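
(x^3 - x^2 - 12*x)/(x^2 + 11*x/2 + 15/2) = 2*x*(x - 4)/(2*x + 5)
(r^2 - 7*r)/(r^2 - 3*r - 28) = r/(r + 4)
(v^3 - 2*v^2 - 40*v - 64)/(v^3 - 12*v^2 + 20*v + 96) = (v + 4)/(v - 6)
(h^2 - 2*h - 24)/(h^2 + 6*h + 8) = (h - 6)/(h + 2)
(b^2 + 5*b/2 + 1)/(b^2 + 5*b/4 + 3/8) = 4*(b + 2)/(4*b + 3)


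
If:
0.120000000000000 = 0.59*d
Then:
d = 0.20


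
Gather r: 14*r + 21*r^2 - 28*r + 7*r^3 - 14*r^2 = 7*r^3 + 7*r^2 - 14*r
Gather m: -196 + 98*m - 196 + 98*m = 196*m - 392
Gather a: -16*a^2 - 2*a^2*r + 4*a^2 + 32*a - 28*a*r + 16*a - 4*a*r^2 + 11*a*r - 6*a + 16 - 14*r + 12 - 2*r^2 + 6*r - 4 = a^2*(-2*r - 12) + a*(-4*r^2 - 17*r + 42) - 2*r^2 - 8*r + 24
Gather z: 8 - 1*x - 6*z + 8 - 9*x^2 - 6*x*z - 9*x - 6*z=-9*x^2 - 10*x + z*(-6*x - 12) + 16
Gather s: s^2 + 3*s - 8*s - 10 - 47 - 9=s^2 - 5*s - 66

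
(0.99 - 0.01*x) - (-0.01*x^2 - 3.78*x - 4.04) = 0.01*x^2 + 3.77*x + 5.03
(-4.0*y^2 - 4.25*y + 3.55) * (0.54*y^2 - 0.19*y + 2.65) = -2.16*y^4 - 1.535*y^3 - 7.8755*y^2 - 11.937*y + 9.4075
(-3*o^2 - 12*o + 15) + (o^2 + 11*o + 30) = -2*o^2 - o + 45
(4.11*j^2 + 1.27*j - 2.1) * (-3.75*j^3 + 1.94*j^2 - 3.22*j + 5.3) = -15.4125*j^5 + 3.2109*j^4 - 2.8954*j^3 + 13.6196*j^2 + 13.493*j - 11.13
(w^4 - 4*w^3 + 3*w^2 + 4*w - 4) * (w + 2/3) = w^5 - 10*w^4/3 + w^3/3 + 6*w^2 - 4*w/3 - 8/3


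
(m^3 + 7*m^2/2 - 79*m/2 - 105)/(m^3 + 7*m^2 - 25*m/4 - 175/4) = 2*(m - 6)/(2*m - 5)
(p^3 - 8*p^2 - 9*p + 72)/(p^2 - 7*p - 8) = (p^2 - 9)/(p + 1)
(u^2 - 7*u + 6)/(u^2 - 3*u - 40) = (-u^2 + 7*u - 6)/(-u^2 + 3*u + 40)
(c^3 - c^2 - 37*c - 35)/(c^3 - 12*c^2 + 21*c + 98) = (c^2 + 6*c + 5)/(c^2 - 5*c - 14)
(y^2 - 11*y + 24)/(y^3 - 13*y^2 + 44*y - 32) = (y - 3)/(y^2 - 5*y + 4)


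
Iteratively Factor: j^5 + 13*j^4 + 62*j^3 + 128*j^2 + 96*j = (j + 4)*(j^4 + 9*j^3 + 26*j^2 + 24*j) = (j + 2)*(j + 4)*(j^3 + 7*j^2 + 12*j) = j*(j + 2)*(j + 4)*(j^2 + 7*j + 12) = j*(j + 2)*(j + 4)^2*(j + 3)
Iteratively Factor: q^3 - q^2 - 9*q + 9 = (q + 3)*(q^2 - 4*q + 3) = (q - 1)*(q + 3)*(q - 3)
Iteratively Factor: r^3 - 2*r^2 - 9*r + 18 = (r - 3)*(r^2 + r - 6) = (r - 3)*(r - 2)*(r + 3)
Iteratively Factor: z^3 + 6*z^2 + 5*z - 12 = (z + 4)*(z^2 + 2*z - 3) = (z - 1)*(z + 4)*(z + 3)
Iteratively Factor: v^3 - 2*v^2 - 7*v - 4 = (v + 1)*(v^2 - 3*v - 4) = (v + 1)^2*(v - 4)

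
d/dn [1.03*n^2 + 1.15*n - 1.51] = 2.06*n + 1.15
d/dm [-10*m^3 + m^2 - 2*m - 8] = -30*m^2 + 2*m - 2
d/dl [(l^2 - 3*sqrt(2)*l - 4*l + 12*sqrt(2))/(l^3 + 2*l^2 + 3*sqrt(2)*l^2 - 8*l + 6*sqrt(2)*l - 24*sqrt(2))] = (-l^4 + 8*l^3 + 6*sqrt(2)*l^3 - 12*sqrt(2)*l^2 + 18*l^2 - 144*l - 96*sqrt(2)*l + 192*sqrt(2))/(l^6 + 4*l^5 + 6*sqrt(2)*l^5 + 6*l^4 + 24*sqrt(2)*l^4 - 72*sqrt(2)*l^3 + 40*l^3 - 192*sqrt(2)*l^2 - 152*l^2 - 576*l + 384*sqrt(2)*l + 1152)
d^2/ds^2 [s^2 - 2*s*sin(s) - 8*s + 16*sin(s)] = 2*s*sin(s) - 16*sin(s) - 4*cos(s) + 2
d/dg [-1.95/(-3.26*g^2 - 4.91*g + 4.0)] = (-12.714*g - 9.5745)/(3.26*g^2 + 4.91*g - 4.0)^2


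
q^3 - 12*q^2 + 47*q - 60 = (q - 5)*(q - 4)*(q - 3)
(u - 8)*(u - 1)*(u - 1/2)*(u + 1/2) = u^4 - 9*u^3 + 31*u^2/4 + 9*u/4 - 2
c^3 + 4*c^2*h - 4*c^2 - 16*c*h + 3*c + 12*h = (c - 3)*(c - 1)*(c + 4*h)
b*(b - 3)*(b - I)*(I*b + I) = I*b^4 + b^3 - 2*I*b^3 - 2*b^2 - 3*I*b^2 - 3*b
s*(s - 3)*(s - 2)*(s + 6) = s^4 + s^3 - 24*s^2 + 36*s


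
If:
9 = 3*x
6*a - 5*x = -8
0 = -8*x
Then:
No Solution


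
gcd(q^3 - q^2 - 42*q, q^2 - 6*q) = q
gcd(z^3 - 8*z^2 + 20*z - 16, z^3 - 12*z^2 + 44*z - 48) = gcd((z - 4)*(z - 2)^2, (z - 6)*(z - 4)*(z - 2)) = z^2 - 6*z + 8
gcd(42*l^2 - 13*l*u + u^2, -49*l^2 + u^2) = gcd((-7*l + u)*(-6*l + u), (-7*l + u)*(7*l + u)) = -7*l + u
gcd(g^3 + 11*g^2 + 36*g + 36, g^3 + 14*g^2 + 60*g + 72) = g^2 + 8*g + 12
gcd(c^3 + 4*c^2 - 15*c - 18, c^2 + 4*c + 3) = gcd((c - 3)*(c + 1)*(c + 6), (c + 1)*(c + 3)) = c + 1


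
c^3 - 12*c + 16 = (c - 2)^2*(c + 4)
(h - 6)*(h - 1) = h^2 - 7*h + 6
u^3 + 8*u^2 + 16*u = u*(u + 4)^2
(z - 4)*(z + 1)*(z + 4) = z^3 + z^2 - 16*z - 16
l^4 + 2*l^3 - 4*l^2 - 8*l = l*(l - 2)*(l + 2)^2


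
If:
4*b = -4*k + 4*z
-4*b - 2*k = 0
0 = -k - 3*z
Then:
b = 0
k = 0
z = 0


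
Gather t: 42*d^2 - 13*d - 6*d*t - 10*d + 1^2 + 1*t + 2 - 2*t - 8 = 42*d^2 - 23*d + t*(-6*d - 1) - 5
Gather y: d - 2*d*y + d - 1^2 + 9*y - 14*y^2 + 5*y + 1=2*d - 14*y^2 + y*(14 - 2*d)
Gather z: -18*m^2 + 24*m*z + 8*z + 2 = -18*m^2 + z*(24*m + 8) + 2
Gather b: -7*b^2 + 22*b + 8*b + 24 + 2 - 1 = -7*b^2 + 30*b + 25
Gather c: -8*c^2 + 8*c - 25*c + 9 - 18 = -8*c^2 - 17*c - 9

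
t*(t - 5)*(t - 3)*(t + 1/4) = t^4 - 31*t^3/4 + 13*t^2 + 15*t/4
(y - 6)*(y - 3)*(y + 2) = y^3 - 7*y^2 + 36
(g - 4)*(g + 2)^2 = g^3 - 12*g - 16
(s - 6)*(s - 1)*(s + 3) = s^3 - 4*s^2 - 15*s + 18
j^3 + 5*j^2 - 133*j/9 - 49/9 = (j - 7/3)*(j + 1/3)*(j + 7)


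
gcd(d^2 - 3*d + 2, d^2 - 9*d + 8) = d - 1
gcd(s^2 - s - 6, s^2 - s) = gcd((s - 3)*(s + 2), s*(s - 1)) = 1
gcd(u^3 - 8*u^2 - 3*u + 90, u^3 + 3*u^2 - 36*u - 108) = u^2 - 3*u - 18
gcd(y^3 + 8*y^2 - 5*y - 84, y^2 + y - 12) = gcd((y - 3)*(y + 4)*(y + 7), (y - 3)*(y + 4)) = y^2 + y - 12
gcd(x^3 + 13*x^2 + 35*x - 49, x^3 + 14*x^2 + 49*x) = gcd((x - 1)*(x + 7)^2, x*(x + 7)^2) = x^2 + 14*x + 49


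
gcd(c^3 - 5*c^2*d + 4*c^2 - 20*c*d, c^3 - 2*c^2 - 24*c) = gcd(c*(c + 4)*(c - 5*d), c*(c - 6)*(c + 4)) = c^2 + 4*c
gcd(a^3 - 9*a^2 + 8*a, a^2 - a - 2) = 1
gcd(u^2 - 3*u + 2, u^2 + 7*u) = 1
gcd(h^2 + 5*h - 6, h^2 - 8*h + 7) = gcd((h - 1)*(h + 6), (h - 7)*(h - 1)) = h - 1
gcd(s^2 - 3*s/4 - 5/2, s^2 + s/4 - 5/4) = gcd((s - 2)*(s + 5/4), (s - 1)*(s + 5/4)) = s + 5/4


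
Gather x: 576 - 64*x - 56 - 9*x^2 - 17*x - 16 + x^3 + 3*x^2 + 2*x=x^3 - 6*x^2 - 79*x + 504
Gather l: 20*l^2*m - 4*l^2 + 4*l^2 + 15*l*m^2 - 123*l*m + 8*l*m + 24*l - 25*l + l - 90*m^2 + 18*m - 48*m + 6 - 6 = 20*l^2*m + l*(15*m^2 - 115*m) - 90*m^2 - 30*m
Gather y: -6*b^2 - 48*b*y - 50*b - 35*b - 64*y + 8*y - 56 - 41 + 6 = -6*b^2 - 85*b + y*(-48*b - 56) - 91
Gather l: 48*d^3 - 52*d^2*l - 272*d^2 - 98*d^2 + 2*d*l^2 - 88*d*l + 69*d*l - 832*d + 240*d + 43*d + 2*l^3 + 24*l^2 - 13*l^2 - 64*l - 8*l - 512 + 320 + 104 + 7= 48*d^3 - 370*d^2 - 549*d + 2*l^3 + l^2*(2*d + 11) + l*(-52*d^2 - 19*d - 72) - 81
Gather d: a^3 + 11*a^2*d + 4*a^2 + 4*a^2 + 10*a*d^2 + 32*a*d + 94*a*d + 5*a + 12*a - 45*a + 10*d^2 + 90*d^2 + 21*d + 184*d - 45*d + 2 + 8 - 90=a^3 + 8*a^2 - 28*a + d^2*(10*a + 100) + d*(11*a^2 + 126*a + 160) - 80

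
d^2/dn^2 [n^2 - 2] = 2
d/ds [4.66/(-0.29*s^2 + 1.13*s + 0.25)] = (2.7028*s - 5.2658)/(-0.29*s^2 + 1.13*s + 0.25)^2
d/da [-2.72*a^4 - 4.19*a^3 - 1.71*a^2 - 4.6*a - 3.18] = -10.88*a^3 - 12.57*a^2 - 3.42*a - 4.6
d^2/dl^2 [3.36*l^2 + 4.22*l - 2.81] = 6.72000000000000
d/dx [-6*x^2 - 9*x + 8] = -12*x - 9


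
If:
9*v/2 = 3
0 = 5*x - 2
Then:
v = 2/3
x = 2/5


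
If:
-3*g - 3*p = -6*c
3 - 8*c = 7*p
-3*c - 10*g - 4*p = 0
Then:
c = 18/209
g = -3/19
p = 69/209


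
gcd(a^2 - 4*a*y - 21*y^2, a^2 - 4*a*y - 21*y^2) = -a^2 + 4*a*y + 21*y^2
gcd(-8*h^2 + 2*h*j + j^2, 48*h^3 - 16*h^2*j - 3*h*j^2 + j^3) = 4*h + j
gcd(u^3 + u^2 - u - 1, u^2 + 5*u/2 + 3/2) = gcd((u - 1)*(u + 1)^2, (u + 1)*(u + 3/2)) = u + 1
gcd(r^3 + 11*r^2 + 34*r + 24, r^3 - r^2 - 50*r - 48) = r^2 + 7*r + 6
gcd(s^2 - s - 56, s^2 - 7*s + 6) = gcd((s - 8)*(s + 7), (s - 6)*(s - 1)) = 1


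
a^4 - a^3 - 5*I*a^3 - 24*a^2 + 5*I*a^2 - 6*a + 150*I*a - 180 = (a - 6)*(a + 5)*(a - 6*I)*(a + I)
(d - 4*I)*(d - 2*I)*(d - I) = d^3 - 7*I*d^2 - 14*d + 8*I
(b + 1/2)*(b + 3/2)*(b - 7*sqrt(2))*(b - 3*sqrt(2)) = b^4 - 10*sqrt(2)*b^3 + 2*b^3 - 20*sqrt(2)*b^2 + 171*b^2/4 - 15*sqrt(2)*b/2 + 84*b + 63/2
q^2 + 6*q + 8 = (q + 2)*(q + 4)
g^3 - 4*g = g*(g - 2)*(g + 2)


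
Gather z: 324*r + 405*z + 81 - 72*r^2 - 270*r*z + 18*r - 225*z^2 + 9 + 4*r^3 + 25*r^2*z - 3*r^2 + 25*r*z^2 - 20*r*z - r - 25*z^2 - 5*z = 4*r^3 - 75*r^2 + 341*r + z^2*(25*r - 250) + z*(25*r^2 - 290*r + 400) + 90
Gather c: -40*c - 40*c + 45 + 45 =90 - 80*c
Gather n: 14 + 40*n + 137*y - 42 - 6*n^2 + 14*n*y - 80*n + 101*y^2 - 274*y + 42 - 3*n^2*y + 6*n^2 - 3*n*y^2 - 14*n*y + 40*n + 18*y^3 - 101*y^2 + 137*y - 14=-3*n^2*y - 3*n*y^2 + 18*y^3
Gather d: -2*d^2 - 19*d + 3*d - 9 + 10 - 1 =-2*d^2 - 16*d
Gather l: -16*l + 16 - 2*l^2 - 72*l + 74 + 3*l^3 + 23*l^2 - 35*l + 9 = 3*l^3 + 21*l^2 - 123*l + 99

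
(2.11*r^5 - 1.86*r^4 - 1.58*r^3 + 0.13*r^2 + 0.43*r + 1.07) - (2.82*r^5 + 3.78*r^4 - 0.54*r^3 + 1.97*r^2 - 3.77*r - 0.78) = -0.71*r^5 - 5.64*r^4 - 1.04*r^3 - 1.84*r^2 + 4.2*r + 1.85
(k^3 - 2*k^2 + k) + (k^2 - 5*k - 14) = k^3 - k^2 - 4*k - 14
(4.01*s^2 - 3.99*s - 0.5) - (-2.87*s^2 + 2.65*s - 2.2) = 6.88*s^2 - 6.64*s + 1.7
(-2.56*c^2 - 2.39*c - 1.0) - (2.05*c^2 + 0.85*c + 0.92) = -4.61*c^2 - 3.24*c - 1.92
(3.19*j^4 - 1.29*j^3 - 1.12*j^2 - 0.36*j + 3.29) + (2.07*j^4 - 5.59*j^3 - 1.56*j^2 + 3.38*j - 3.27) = 5.26*j^4 - 6.88*j^3 - 2.68*j^2 + 3.02*j + 0.02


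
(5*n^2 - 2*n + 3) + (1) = 5*n^2 - 2*n + 4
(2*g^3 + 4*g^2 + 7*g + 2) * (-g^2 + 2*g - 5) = -2*g^5 - 9*g^3 - 8*g^2 - 31*g - 10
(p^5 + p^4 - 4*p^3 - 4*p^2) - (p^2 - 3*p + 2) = p^5 + p^4 - 4*p^3 - 5*p^2 + 3*p - 2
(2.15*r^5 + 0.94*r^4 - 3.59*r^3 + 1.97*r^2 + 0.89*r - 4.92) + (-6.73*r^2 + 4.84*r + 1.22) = 2.15*r^5 + 0.94*r^4 - 3.59*r^3 - 4.76*r^2 + 5.73*r - 3.7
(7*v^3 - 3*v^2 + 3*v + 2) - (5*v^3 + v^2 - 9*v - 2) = 2*v^3 - 4*v^2 + 12*v + 4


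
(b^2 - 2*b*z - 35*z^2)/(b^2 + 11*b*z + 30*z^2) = (b - 7*z)/(b + 6*z)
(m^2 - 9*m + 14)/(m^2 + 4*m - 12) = (m - 7)/(m + 6)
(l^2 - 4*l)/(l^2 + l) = (l - 4)/(l + 1)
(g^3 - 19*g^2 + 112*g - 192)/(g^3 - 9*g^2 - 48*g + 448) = (g - 3)/(g + 7)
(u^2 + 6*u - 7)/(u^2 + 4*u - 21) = (u - 1)/(u - 3)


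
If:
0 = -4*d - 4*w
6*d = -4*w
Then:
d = 0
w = 0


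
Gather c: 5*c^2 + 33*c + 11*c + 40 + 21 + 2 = 5*c^2 + 44*c + 63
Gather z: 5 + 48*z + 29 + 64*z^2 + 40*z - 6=64*z^2 + 88*z + 28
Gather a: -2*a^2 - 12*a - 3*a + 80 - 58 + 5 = -2*a^2 - 15*a + 27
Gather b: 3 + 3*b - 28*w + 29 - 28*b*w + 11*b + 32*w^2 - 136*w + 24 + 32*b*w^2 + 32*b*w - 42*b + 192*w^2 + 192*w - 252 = b*(32*w^2 + 4*w - 28) + 224*w^2 + 28*w - 196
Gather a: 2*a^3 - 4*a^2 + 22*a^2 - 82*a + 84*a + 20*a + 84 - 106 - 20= 2*a^3 + 18*a^2 + 22*a - 42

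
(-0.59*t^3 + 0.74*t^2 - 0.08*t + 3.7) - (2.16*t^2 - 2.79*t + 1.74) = -0.59*t^3 - 1.42*t^2 + 2.71*t + 1.96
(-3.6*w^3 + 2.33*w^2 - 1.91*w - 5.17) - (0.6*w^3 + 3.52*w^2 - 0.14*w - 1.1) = -4.2*w^3 - 1.19*w^2 - 1.77*w - 4.07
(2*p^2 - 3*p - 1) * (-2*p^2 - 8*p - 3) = -4*p^4 - 10*p^3 + 20*p^2 + 17*p + 3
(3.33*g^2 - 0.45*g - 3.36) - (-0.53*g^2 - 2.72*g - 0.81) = 3.86*g^2 + 2.27*g - 2.55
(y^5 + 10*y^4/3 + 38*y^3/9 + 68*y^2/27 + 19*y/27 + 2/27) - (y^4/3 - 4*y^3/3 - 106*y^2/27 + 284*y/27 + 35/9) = y^5 + 3*y^4 + 50*y^3/9 + 58*y^2/9 - 265*y/27 - 103/27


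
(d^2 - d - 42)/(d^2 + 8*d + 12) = (d - 7)/(d + 2)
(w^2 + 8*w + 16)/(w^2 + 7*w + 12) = (w + 4)/(w + 3)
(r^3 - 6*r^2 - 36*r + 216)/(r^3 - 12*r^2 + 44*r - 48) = (r^2 - 36)/(r^2 - 6*r + 8)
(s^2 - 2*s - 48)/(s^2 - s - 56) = (s + 6)/(s + 7)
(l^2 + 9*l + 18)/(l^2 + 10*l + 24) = (l + 3)/(l + 4)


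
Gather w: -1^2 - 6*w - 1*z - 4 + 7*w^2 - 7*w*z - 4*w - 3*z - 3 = 7*w^2 + w*(-7*z - 10) - 4*z - 8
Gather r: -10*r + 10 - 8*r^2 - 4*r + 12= -8*r^2 - 14*r + 22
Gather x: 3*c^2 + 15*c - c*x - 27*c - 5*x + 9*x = 3*c^2 - 12*c + x*(4 - c)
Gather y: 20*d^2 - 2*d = 20*d^2 - 2*d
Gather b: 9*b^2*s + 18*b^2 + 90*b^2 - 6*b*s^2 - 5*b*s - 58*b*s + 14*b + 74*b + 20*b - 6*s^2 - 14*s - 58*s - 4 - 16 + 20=b^2*(9*s + 108) + b*(-6*s^2 - 63*s + 108) - 6*s^2 - 72*s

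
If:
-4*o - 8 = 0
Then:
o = -2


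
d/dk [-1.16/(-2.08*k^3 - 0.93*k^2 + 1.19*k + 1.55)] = (-7.2384*k^2 - 2.1576*k + 1.3804)/(2.08*k^3 + 0.93*k^2 - 1.19*k - 1.55)^2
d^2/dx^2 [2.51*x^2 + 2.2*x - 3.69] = 5.02000000000000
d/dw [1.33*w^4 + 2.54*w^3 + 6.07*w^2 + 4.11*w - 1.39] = 5.32*w^3 + 7.62*w^2 + 12.14*w + 4.11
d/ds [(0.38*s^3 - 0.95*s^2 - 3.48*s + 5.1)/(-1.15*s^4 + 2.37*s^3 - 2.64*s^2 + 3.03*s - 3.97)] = (0.437*s^6 - 2.185*s^5 - 10.7577*s^4 + 42.258*s^3 - 52.8525*s^2 + 34.471*s - 1.6374)/(1.3225*s^8 - 5.451*s^7 + 11.6889*s^6 - 19.4826*s^5 + 30.4628*s^4 - 34.8162*s^3 + 30.1425*s^2 - 24.0582*s + 15.7609)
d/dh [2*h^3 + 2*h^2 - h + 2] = 6*h^2 + 4*h - 1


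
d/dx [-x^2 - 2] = -2*x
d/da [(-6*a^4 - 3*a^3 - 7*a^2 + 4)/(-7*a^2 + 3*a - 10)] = (84*a^5 - 33*a^4 + 222*a^3 + 69*a^2 + 196*a - 12)/(49*a^4 - 42*a^3 + 149*a^2 - 60*a + 100)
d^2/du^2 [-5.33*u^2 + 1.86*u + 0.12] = -10.6600000000000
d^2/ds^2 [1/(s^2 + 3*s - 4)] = 2*(-s^2 - 3*s + (2*s + 3)^2 + 4)/(s^2 + 3*s - 4)^3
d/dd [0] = 0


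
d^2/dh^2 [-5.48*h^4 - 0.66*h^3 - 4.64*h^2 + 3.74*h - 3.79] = -65.76*h^2 - 3.96*h - 9.28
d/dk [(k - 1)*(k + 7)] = 2*k + 6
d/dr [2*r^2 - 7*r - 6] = 4*r - 7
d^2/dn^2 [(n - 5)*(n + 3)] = 2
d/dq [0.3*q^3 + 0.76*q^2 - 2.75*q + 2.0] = 0.9*q^2 + 1.52*q - 2.75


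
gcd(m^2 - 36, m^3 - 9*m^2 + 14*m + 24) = m - 6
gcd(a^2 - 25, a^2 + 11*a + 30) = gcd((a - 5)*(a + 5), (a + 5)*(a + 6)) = a + 5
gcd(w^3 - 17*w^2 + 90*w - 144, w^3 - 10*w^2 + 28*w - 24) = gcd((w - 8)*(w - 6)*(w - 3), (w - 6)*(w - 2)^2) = w - 6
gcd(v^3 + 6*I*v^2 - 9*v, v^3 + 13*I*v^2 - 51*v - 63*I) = v^2 + 6*I*v - 9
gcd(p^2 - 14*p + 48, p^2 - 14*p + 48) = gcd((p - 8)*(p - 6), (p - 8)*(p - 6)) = p^2 - 14*p + 48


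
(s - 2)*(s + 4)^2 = s^3 + 6*s^2 - 32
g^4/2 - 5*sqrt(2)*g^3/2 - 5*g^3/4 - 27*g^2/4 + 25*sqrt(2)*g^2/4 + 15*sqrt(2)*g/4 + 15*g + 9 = (g/2 + sqrt(2)/2)*(g - 3)*(g + 1/2)*(g - 6*sqrt(2))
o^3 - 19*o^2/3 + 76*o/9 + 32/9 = (o - 4)*(o - 8/3)*(o + 1/3)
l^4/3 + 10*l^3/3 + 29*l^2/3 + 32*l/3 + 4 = (l/3 + 1/3)*(l + 1)*(l + 2)*(l + 6)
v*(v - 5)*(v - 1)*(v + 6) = v^4 - 31*v^2 + 30*v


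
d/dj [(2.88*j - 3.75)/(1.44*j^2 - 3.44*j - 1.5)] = (-4.1472*j^2 + 10.8*j - 17.22)/(2.0736*j^4 - 9.9072*j^3 + 7.5136*j^2 + 10.32*j + 2.25)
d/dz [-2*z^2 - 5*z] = -4*z - 5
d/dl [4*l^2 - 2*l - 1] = 8*l - 2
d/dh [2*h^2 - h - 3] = 4*h - 1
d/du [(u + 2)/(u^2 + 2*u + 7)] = (u^2 + 2*u - 2*(u + 1)*(u + 2) + 7)/(u^2 + 2*u + 7)^2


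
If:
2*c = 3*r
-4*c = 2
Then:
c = -1/2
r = -1/3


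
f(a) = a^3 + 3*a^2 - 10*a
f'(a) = 3*a^2 + 6*a - 10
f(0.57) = -4.54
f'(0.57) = -5.61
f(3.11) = 28.00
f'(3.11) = 37.68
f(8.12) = 651.99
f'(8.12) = 236.52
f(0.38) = -3.31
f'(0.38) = -7.29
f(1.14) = -6.02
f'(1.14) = 0.74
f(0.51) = -4.19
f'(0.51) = -6.16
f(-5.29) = -11.18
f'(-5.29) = 42.21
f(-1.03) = 12.39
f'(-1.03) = -13.00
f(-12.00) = -1176.00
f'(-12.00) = 350.00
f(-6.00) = -48.00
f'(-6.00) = 62.00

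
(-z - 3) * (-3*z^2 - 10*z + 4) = 3*z^3 + 19*z^2 + 26*z - 12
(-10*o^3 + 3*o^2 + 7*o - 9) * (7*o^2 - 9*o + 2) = -70*o^5 + 111*o^4 + 2*o^3 - 120*o^2 + 95*o - 18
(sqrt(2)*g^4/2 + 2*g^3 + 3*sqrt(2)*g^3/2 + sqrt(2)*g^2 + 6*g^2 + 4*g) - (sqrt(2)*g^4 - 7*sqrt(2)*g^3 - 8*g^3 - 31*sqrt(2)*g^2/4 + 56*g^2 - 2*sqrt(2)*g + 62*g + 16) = -sqrt(2)*g^4/2 + 10*g^3 + 17*sqrt(2)*g^3/2 - 50*g^2 + 35*sqrt(2)*g^2/4 - 58*g + 2*sqrt(2)*g - 16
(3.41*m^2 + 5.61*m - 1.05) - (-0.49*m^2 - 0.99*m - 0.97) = 3.9*m^2 + 6.6*m - 0.0800000000000001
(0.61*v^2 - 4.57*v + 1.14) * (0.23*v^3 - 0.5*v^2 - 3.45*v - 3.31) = 0.1403*v^5 - 1.3561*v^4 + 0.4427*v^3 + 13.1774*v^2 + 11.1937*v - 3.7734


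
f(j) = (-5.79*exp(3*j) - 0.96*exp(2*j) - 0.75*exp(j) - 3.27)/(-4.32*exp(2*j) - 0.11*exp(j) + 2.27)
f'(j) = (8.64*exp(2*j) + 0.11*exp(j))*(-5.79*exp(3*j) - 0.96*exp(2*j) - 0.75*exp(j) - 3.27)/(-4.32*exp(2*j) - 0.11*exp(j) + 2.27)^2 + (-17.37*exp(3*j) - 1.92*exp(2*j) - 0.75*exp(j))/(-4.32*exp(2*j) - 0.11*exp(j) + 2.27) = (25.0128*exp(4*j) + 1.2738*exp(3*j) - 42.5643*exp(2*j) - 32.6112*exp(j) - 2.0622)*exp(j)/(18.6624*exp(4*j) + 0.9504*exp(3*j) - 19.6007*exp(2*j) - 0.4994*exp(j) + 5.1529)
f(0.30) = 3.53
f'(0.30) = -1.53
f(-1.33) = -1.88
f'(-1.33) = -0.95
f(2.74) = 21.00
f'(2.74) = 20.69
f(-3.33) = -1.46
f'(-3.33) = -0.02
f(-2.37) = -1.51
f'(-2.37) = -0.10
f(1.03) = 4.39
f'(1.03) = 3.13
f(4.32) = 100.97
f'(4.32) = 100.76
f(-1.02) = -2.36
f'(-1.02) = -2.44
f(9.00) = 10860.57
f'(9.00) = 10860.38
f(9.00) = 10860.57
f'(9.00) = 10860.38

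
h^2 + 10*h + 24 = (h + 4)*(h + 6)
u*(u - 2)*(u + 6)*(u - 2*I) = u^4 + 4*u^3 - 2*I*u^3 - 12*u^2 - 8*I*u^2 + 24*I*u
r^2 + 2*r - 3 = (r - 1)*(r + 3)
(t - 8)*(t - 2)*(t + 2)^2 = t^4 - 6*t^3 - 20*t^2 + 24*t + 64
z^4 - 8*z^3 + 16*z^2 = z^2*(z - 4)^2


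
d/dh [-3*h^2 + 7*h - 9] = 7 - 6*h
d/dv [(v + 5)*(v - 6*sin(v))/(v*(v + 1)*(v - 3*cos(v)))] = (-v*(v + 1)*(v + 5)*(v - 6*sin(v))*(3*sin(v) + 1) + v*(v + 1)*(v - 3*cos(v))*(v - (v + 5)*(6*cos(v) - 1) - 6*sin(v)) - v*(v + 5)*(v - 6*sin(v))*(v - 3*cos(v)) - (v + 1)*(v + 5)*(v - 6*sin(v))*(v - 3*cos(v)))/(v^2*(v + 1)^2*(v - 3*cos(v))^2)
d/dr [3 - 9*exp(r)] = -9*exp(r)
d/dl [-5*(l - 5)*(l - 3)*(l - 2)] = -15*l^2 + 100*l - 155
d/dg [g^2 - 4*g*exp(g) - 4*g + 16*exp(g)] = -4*g*exp(g) + 2*g + 12*exp(g) - 4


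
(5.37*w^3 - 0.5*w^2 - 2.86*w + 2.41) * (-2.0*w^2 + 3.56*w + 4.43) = -10.74*w^5 + 20.1172*w^4 + 27.7291*w^3 - 17.2166*w^2 - 4.0902*w + 10.6763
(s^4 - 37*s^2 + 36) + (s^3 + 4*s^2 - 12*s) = s^4 + s^3 - 33*s^2 - 12*s + 36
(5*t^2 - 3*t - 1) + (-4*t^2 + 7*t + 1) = t^2 + 4*t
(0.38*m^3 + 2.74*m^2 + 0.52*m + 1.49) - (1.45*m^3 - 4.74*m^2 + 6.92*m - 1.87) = -1.07*m^3 + 7.48*m^2 - 6.4*m + 3.36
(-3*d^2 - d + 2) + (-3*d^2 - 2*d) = -6*d^2 - 3*d + 2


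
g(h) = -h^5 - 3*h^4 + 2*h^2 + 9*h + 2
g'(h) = -5*h^4 - 12*h^3 + 4*h + 9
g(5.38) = -6912.27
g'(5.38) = -6027.02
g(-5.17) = 1559.25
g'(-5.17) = -1925.59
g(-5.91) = 3568.79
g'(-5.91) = -3637.40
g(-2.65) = -25.07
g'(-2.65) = -24.86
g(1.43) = 0.44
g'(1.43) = -41.28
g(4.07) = -1868.22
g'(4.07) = -2155.73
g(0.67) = 8.19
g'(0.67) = 7.06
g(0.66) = 8.12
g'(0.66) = 7.24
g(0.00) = 2.00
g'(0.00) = 9.00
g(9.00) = -78487.00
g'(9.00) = -41508.00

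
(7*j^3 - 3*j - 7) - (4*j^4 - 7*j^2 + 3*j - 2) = -4*j^4 + 7*j^3 + 7*j^2 - 6*j - 5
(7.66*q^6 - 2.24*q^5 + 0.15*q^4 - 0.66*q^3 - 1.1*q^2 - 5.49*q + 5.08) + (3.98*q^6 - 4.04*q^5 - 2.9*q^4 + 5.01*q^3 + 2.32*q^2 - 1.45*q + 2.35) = 11.64*q^6 - 6.28*q^5 - 2.75*q^4 + 4.35*q^3 + 1.22*q^2 - 6.94*q + 7.43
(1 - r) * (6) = 6 - 6*r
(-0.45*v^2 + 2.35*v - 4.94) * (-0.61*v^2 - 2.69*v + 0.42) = 0.2745*v^4 - 0.223*v^3 - 3.4971*v^2 + 14.2756*v - 2.0748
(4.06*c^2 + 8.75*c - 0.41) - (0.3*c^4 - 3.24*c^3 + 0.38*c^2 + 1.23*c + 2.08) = -0.3*c^4 + 3.24*c^3 + 3.68*c^2 + 7.52*c - 2.49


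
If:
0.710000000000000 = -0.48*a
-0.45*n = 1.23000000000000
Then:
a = -1.48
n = -2.73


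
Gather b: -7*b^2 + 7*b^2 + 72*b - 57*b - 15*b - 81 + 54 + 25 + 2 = 0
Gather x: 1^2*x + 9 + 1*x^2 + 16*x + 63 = x^2 + 17*x + 72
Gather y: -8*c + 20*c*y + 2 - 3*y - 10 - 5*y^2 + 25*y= -8*c - 5*y^2 + y*(20*c + 22) - 8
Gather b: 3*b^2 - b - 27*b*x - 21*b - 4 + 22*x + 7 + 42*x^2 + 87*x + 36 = 3*b^2 + b*(-27*x - 22) + 42*x^2 + 109*x + 39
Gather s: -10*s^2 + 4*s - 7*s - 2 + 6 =-10*s^2 - 3*s + 4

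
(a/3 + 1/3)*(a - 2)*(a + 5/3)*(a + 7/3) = a^4/3 + a^3 - 19*a^2/27 - 107*a/27 - 70/27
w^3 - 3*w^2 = w^2*(w - 3)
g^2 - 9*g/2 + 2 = (g - 4)*(g - 1/2)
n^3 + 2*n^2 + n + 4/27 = (n + 1/3)^2*(n + 4/3)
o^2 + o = o*(o + 1)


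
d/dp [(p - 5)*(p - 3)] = 2*p - 8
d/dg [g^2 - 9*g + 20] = 2*g - 9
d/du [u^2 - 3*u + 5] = 2*u - 3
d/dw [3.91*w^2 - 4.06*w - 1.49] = 7.82*w - 4.06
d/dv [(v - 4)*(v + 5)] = 2*v + 1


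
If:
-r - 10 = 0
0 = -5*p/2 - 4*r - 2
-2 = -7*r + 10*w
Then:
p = 76/5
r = -10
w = -36/5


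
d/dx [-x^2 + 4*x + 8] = 4 - 2*x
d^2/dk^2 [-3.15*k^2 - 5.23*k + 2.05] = -6.30000000000000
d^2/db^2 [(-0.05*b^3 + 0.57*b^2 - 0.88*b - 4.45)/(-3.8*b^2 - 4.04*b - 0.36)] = (-7.105427357601e-15*b^4 + 44.41104*b^3 + 390.66288*b^2 + 402.71424*b + 130.379552)/(54.872*b^6 + 175.0128*b^5 + 201.66144*b^4 + 99.099584*b^3 + 19.104768*b^2 + 1.570752*b + 0.046656)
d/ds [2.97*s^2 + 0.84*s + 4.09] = 5.94*s + 0.84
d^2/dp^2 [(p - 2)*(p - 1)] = 2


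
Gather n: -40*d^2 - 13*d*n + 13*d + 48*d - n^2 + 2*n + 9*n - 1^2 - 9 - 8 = -40*d^2 + 61*d - n^2 + n*(11 - 13*d) - 18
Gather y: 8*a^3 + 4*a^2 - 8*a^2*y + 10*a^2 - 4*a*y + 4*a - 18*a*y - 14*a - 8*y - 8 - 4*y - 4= 8*a^3 + 14*a^2 - 10*a + y*(-8*a^2 - 22*a - 12) - 12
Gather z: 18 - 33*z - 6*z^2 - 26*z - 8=-6*z^2 - 59*z + 10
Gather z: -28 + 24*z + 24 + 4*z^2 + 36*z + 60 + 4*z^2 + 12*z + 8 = 8*z^2 + 72*z + 64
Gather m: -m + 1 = 1 - m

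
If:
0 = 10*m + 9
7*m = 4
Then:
No Solution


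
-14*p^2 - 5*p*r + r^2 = (-7*p + r)*(2*p + r)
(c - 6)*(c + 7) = c^2 + c - 42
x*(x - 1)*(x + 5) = x^3 + 4*x^2 - 5*x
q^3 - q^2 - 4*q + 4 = (q - 2)*(q - 1)*(q + 2)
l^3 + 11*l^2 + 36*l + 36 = (l + 2)*(l + 3)*(l + 6)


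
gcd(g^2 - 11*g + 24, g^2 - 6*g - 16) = g - 8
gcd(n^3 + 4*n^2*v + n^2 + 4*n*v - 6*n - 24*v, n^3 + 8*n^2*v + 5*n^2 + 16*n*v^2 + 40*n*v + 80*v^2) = n + 4*v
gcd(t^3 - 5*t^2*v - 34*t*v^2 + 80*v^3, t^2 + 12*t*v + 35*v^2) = t + 5*v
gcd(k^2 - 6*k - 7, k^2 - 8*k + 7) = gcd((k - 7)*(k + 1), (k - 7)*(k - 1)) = k - 7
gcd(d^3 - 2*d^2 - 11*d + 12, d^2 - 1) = d - 1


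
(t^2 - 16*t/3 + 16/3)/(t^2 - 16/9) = 3*(t - 4)/(3*t + 4)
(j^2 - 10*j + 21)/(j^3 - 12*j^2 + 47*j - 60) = (j - 7)/(j^2 - 9*j + 20)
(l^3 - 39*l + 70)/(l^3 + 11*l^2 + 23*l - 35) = (l^2 - 7*l + 10)/(l^2 + 4*l - 5)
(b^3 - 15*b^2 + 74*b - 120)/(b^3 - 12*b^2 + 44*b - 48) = (b - 5)/(b - 2)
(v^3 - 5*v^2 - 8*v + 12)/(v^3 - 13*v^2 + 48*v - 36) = (v + 2)/(v - 6)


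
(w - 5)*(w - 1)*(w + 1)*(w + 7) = w^4 + 2*w^3 - 36*w^2 - 2*w + 35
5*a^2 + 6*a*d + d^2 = (a + d)*(5*a + d)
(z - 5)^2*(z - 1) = z^3 - 11*z^2 + 35*z - 25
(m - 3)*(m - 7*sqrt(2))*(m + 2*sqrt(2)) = m^3 - 5*sqrt(2)*m^2 - 3*m^2 - 28*m + 15*sqrt(2)*m + 84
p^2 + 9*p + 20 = (p + 4)*(p + 5)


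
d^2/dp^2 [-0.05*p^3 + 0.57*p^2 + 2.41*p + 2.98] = 1.14 - 0.3*p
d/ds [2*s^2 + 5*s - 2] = 4*s + 5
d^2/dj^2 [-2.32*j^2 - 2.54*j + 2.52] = -4.64000000000000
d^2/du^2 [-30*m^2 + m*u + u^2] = 2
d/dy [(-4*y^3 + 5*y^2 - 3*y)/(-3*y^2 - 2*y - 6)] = (12*y^4 + 16*y^3 + 53*y^2 - 60*y + 18)/(9*y^4 + 12*y^3 + 40*y^2 + 24*y + 36)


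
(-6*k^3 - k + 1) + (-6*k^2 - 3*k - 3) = -6*k^3 - 6*k^2 - 4*k - 2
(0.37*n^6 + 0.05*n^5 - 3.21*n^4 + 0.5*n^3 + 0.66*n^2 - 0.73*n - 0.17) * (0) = 0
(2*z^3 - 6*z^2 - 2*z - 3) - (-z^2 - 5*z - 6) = 2*z^3 - 5*z^2 + 3*z + 3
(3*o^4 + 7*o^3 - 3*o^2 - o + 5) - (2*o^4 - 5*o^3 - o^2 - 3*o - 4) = o^4 + 12*o^3 - 2*o^2 + 2*o + 9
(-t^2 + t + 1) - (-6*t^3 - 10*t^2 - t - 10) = 6*t^3 + 9*t^2 + 2*t + 11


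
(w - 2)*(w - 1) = w^2 - 3*w + 2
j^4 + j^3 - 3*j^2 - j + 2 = (j - 1)^2*(j + 1)*(j + 2)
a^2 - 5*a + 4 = (a - 4)*(a - 1)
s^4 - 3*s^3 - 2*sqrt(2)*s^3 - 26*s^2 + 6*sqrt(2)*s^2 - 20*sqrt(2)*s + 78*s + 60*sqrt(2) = (s - 3)*(s - 5*sqrt(2))*(s + sqrt(2))*(s + 2*sqrt(2))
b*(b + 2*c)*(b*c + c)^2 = b^4*c^2 + 2*b^3*c^3 + 2*b^3*c^2 + 4*b^2*c^3 + b^2*c^2 + 2*b*c^3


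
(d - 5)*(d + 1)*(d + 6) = d^3 + 2*d^2 - 29*d - 30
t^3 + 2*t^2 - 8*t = t*(t - 2)*(t + 4)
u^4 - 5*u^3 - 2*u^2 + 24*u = u*(u - 4)*(u - 3)*(u + 2)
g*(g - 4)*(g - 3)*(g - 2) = g^4 - 9*g^3 + 26*g^2 - 24*g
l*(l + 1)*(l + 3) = l^3 + 4*l^2 + 3*l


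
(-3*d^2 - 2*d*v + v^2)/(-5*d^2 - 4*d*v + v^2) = (-3*d + v)/(-5*d + v)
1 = 1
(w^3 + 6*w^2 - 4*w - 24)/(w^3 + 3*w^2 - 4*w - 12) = (w + 6)/(w + 3)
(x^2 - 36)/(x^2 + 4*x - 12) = (x - 6)/(x - 2)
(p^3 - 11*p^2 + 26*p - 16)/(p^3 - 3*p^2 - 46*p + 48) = (p - 2)/(p + 6)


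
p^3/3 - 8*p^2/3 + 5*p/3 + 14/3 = (p/3 + 1/3)*(p - 7)*(p - 2)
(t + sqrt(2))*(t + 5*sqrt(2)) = t^2 + 6*sqrt(2)*t + 10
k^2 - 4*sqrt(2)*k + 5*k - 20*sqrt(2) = (k + 5)*(k - 4*sqrt(2))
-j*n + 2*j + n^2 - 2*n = (-j + n)*(n - 2)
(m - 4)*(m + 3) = m^2 - m - 12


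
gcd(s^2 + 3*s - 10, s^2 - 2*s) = s - 2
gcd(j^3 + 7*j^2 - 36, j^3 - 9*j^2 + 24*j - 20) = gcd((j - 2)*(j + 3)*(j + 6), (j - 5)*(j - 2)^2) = j - 2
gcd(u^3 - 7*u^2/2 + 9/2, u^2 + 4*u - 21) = u - 3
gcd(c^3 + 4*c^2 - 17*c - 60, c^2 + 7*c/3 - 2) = c + 3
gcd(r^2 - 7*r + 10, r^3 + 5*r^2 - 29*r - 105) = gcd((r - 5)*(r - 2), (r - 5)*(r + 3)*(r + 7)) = r - 5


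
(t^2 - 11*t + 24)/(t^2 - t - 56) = (t - 3)/(t + 7)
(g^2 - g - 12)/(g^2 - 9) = (g - 4)/(g - 3)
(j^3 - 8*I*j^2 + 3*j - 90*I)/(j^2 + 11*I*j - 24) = (j^2 - 11*I*j - 30)/(j + 8*I)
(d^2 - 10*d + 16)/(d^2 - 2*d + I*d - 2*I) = (d - 8)/(d + I)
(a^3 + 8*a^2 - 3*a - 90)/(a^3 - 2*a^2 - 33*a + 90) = (a + 5)/(a - 5)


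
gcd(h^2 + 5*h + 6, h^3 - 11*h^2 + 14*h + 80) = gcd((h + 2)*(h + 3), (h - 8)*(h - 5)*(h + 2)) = h + 2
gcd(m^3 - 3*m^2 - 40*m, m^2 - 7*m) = m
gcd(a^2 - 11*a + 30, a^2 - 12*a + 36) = a - 6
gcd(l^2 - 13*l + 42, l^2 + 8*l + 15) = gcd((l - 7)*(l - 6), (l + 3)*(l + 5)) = 1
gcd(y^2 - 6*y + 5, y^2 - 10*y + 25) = y - 5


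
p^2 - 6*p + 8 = (p - 4)*(p - 2)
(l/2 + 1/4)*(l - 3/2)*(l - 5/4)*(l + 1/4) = l^4/2 - l^3 - l^2/32 + 17*l/32 + 15/128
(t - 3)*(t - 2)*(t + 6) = t^3 + t^2 - 24*t + 36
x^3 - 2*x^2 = x^2*(x - 2)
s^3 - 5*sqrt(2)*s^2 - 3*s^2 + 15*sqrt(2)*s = s*(s - 3)*(s - 5*sqrt(2))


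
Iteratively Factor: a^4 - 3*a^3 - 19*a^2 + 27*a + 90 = (a + 2)*(a^3 - 5*a^2 - 9*a + 45) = (a + 2)*(a + 3)*(a^2 - 8*a + 15) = (a - 3)*(a + 2)*(a + 3)*(a - 5)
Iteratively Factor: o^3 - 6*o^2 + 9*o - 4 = (o - 4)*(o^2 - 2*o + 1) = (o - 4)*(o - 1)*(o - 1)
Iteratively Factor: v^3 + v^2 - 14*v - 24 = (v - 4)*(v^2 + 5*v + 6) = (v - 4)*(v + 3)*(v + 2)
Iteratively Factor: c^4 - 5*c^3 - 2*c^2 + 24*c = (c - 3)*(c^3 - 2*c^2 - 8*c) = (c - 3)*(c + 2)*(c^2 - 4*c) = (c - 4)*(c - 3)*(c + 2)*(c)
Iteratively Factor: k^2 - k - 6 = (k + 2)*(k - 3)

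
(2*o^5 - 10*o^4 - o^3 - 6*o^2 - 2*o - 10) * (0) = 0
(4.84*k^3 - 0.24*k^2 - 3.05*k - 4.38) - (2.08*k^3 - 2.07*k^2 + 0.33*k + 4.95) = 2.76*k^3 + 1.83*k^2 - 3.38*k - 9.33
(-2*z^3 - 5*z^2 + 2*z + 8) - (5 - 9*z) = -2*z^3 - 5*z^2 + 11*z + 3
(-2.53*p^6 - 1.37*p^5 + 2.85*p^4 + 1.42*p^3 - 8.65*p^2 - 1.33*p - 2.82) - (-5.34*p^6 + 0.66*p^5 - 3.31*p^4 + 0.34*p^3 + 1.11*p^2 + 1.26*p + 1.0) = 2.81*p^6 - 2.03*p^5 + 6.16*p^4 + 1.08*p^3 - 9.76*p^2 - 2.59*p - 3.82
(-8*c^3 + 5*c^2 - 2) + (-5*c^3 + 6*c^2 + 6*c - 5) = -13*c^3 + 11*c^2 + 6*c - 7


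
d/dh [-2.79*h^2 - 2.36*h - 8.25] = -5.58*h - 2.36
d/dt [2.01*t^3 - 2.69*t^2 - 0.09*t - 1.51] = 6.03*t^2 - 5.38*t - 0.09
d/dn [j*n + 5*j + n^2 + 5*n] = j + 2*n + 5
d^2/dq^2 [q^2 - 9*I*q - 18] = 2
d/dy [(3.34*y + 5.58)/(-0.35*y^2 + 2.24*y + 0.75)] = (1.169*y^2 + 3.906*y - 9.9942)/(0.1225*y^4 - 1.568*y^3 + 4.4926*y^2 + 3.36*y + 0.5625)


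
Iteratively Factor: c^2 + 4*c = (c + 4)*(c)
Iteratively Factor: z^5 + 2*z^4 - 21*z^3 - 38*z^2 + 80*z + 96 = (z + 3)*(z^4 - z^3 - 18*z^2 + 16*z + 32) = (z - 2)*(z + 3)*(z^3 + z^2 - 16*z - 16) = (z - 4)*(z - 2)*(z + 3)*(z^2 + 5*z + 4) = (z - 4)*(z - 2)*(z + 1)*(z + 3)*(z + 4)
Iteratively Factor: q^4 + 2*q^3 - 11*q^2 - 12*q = (q)*(q^3 + 2*q^2 - 11*q - 12) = q*(q + 1)*(q^2 + q - 12) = q*(q + 1)*(q + 4)*(q - 3)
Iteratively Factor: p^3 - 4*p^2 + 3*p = (p - 1)*(p^2 - 3*p) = p*(p - 1)*(p - 3)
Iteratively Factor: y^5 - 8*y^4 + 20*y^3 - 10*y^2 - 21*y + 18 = (y - 3)*(y^4 - 5*y^3 + 5*y^2 + 5*y - 6) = (y - 3)*(y + 1)*(y^3 - 6*y^2 + 11*y - 6) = (y - 3)*(y - 1)*(y + 1)*(y^2 - 5*y + 6) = (y - 3)^2*(y - 1)*(y + 1)*(y - 2)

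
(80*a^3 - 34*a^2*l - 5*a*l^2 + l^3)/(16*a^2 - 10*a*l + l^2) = 5*a + l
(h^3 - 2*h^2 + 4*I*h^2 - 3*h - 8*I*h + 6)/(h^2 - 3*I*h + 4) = (h^2 + h*(-2 + 3*I) - 6*I)/(h - 4*I)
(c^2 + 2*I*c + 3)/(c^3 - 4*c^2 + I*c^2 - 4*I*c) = (c^2 + 2*I*c + 3)/(c*(c^2 + c*(-4 + I) - 4*I))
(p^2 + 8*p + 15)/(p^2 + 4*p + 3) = (p + 5)/(p + 1)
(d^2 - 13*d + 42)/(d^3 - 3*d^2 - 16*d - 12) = (d - 7)/(d^2 + 3*d + 2)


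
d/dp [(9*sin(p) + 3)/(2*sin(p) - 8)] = -39*cos(p)/(2*(sin(p) - 4)^2)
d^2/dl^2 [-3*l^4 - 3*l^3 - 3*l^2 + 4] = -36*l^2 - 18*l - 6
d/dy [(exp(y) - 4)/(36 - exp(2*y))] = (2*(exp(y) - 4)*exp(y) - exp(2*y) + 36)*exp(y)/(exp(2*y) - 36)^2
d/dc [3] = 0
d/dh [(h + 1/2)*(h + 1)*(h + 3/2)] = 3*h^2 + 6*h + 11/4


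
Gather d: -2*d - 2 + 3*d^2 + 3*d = 3*d^2 + d - 2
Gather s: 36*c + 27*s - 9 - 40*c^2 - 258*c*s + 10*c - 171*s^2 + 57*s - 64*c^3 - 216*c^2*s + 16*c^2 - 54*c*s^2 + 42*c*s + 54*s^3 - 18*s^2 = -64*c^3 - 24*c^2 + 46*c + 54*s^3 + s^2*(-54*c - 189) + s*(-216*c^2 - 216*c + 84) - 9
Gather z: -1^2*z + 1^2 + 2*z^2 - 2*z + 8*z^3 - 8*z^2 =8*z^3 - 6*z^2 - 3*z + 1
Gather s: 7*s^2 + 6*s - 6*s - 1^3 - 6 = 7*s^2 - 7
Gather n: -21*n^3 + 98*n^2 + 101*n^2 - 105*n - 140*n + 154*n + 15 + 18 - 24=-21*n^3 + 199*n^2 - 91*n + 9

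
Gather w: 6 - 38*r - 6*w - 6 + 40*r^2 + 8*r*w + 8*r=40*r^2 - 30*r + w*(8*r - 6)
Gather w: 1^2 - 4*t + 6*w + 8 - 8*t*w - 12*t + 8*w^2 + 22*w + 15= -16*t + 8*w^2 + w*(28 - 8*t) + 24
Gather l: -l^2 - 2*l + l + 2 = -l^2 - l + 2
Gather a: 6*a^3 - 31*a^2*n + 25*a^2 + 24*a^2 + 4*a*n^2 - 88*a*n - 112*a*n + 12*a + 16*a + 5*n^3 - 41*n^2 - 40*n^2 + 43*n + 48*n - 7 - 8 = 6*a^3 + a^2*(49 - 31*n) + a*(4*n^2 - 200*n + 28) + 5*n^3 - 81*n^2 + 91*n - 15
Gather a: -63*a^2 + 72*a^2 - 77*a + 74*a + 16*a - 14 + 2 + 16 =9*a^2 + 13*a + 4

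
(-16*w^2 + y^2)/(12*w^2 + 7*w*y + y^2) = (-4*w + y)/(3*w + y)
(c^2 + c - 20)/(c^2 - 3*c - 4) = (c + 5)/(c + 1)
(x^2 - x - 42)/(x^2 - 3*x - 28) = (x + 6)/(x + 4)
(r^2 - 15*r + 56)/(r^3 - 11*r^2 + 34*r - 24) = (r^2 - 15*r + 56)/(r^3 - 11*r^2 + 34*r - 24)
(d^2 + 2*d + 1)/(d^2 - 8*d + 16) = (d^2 + 2*d + 1)/(d^2 - 8*d + 16)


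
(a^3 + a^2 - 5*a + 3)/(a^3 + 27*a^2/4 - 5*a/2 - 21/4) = 4*(a^2 + 2*a - 3)/(4*a^2 + 31*a + 21)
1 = 1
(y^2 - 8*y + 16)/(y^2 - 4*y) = (y - 4)/y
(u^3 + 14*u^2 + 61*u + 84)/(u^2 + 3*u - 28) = (u^2 + 7*u + 12)/(u - 4)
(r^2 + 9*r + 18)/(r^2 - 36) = (r + 3)/(r - 6)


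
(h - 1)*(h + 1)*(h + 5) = h^3 + 5*h^2 - h - 5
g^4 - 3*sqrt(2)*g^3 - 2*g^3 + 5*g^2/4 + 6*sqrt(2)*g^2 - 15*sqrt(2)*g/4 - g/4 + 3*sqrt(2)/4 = (g - 1)*(g - 1/2)^2*(g - 3*sqrt(2))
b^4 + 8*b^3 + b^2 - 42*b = b*(b - 2)*(b + 3)*(b + 7)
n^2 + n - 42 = (n - 6)*(n + 7)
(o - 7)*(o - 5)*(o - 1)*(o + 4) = o^4 - 9*o^3 - 5*o^2 + 153*o - 140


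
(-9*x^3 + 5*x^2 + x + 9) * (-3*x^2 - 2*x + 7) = 27*x^5 + 3*x^4 - 76*x^3 + 6*x^2 - 11*x + 63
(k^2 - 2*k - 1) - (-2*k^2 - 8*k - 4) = 3*k^2 + 6*k + 3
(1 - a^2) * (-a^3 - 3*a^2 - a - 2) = a^5 + 3*a^4 - a^2 - a - 2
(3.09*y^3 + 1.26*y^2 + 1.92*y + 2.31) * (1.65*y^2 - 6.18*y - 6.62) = 5.0985*y^5 - 17.0172*y^4 - 25.0746*y^3 - 16.3953*y^2 - 26.9862*y - 15.2922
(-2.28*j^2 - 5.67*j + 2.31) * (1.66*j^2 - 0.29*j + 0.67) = -3.7848*j^4 - 8.751*j^3 + 3.9513*j^2 - 4.4688*j + 1.5477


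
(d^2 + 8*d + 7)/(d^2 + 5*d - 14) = (d + 1)/(d - 2)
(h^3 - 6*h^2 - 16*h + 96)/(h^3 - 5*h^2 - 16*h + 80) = (h - 6)/(h - 5)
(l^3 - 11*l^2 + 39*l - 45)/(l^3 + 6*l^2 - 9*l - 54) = (l^2 - 8*l + 15)/(l^2 + 9*l + 18)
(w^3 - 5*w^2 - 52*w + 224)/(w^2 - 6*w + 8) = (w^2 - w - 56)/(w - 2)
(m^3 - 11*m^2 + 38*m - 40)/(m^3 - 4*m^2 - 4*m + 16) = (m - 5)/(m + 2)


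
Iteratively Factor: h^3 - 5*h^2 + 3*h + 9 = (h + 1)*(h^2 - 6*h + 9) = (h - 3)*(h + 1)*(h - 3)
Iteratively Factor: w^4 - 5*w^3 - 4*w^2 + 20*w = (w + 2)*(w^3 - 7*w^2 + 10*w) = w*(w + 2)*(w^2 - 7*w + 10) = w*(w - 2)*(w + 2)*(w - 5)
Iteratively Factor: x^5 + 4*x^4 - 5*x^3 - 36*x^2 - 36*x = (x + 2)*(x^4 + 2*x^3 - 9*x^2 - 18*x) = (x - 3)*(x + 2)*(x^3 + 5*x^2 + 6*x) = (x - 3)*(x + 2)*(x + 3)*(x^2 + 2*x) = x*(x - 3)*(x + 2)*(x + 3)*(x + 2)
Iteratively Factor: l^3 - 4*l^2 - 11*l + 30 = (l - 2)*(l^2 - 2*l - 15) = (l - 2)*(l + 3)*(l - 5)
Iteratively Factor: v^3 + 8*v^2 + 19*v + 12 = (v + 1)*(v^2 + 7*v + 12) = (v + 1)*(v + 3)*(v + 4)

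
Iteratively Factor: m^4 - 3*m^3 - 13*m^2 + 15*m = (m)*(m^3 - 3*m^2 - 13*m + 15) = m*(m + 3)*(m^2 - 6*m + 5) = m*(m - 1)*(m + 3)*(m - 5)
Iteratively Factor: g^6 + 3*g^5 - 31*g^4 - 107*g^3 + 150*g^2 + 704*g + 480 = (g + 4)*(g^5 - g^4 - 27*g^3 + g^2 + 146*g + 120) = (g + 2)*(g + 4)*(g^4 - 3*g^3 - 21*g^2 + 43*g + 60) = (g - 3)*(g + 2)*(g + 4)*(g^3 - 21*g - 20) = (g - 3)*(g + 2)*(g + 4)^2*(g^2 - 4*g - 5) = (g - 3)*(g + 1)*(g + 2)*(g + 4)^2*(g - 5)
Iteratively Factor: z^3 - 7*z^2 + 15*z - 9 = (z - 3)*(z^2 - 4*z + 3) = (z - 3)^2*(z - 1)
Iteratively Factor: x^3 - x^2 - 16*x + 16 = (x + 4)*(x^2 - 5*x + 4) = (x - 4)*(x + 4)*(x - 1)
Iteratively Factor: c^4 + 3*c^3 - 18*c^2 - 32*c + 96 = (c - 2)*(c^3 + 5*c^2 - 8*c - 48) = (c - 3)*(c - 2)*(c^2 + 8*c + 16) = (c - 3)*(c - 2)*(c + 4)*(c + 4)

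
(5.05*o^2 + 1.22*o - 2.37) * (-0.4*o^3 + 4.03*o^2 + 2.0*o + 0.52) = -2.02*o^5 + 19.8635*o^4 + 15.9646*o^3 - 4.4851*o^2 - 4.1056*o - 1.2324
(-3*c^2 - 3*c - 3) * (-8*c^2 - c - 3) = 24*c^4 + 27*c^3 + 36*c^2 + 12*c + 9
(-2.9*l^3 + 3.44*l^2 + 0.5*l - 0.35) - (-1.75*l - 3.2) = -2.9*l^3 + 3.44*l^2 + 2.25*l + 2.85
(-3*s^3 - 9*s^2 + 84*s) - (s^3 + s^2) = -4*s^3 - 10*s^2 + 84*s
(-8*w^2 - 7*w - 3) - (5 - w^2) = -7*w^2 - 7*w - 8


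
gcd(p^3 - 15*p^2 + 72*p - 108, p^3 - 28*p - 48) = p - 6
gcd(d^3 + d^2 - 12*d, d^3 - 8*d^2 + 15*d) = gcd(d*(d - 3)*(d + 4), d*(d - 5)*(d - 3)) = d^2 - 3*d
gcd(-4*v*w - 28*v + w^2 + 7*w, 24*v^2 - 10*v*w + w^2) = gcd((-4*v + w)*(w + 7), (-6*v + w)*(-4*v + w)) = 4*v - w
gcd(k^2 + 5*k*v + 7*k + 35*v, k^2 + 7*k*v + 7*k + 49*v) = k + 7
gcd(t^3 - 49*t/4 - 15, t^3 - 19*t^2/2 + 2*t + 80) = t^2 - 3*t/2 - 10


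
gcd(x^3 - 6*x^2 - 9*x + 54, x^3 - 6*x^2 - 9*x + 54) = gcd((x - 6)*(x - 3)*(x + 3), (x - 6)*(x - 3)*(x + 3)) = x^3 - 6*x^2 - 9*x + 54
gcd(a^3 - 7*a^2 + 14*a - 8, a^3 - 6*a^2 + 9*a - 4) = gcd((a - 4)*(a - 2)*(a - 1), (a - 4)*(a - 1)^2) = a^2 - 5*a + 4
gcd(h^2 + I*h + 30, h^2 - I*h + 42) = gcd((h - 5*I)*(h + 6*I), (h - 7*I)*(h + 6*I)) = h + 6*I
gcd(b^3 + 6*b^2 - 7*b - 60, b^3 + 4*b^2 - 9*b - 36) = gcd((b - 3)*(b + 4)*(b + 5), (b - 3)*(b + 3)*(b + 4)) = b^2 + b - 12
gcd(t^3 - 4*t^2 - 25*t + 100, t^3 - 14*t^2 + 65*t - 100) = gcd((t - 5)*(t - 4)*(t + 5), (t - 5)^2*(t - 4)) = t^2 - 9*t + 20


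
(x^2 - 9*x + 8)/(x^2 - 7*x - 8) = (x - 1)/(x + 1)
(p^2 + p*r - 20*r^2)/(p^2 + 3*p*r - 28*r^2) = (p + 5*r)/(p + 7*r)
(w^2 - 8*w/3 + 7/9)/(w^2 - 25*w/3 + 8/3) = (w - 7/3)/(w - 8)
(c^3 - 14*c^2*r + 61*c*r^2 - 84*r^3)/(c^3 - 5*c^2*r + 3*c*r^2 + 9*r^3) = (-c^2 + 11*c*r - 28*r^2)/(-c^2 + 2*c*r + 3*r^2)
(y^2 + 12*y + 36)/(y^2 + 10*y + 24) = (y + 6)/(y + 4)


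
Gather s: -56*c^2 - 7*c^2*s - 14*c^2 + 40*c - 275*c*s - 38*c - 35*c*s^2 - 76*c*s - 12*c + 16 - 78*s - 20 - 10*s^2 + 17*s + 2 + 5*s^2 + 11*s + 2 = -70*c^2 - 10*c + s^2*(-35*c - 5) + s*(-7*c^2 - 351*c - 50)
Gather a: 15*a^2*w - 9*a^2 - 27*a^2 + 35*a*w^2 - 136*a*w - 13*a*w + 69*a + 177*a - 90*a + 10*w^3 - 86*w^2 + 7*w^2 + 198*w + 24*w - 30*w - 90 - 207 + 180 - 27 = a^2*(15*w - 36) + a*(35*w^2 - 149*w + 156) + 10*w^3 - 79*w^2 + 192*w - 144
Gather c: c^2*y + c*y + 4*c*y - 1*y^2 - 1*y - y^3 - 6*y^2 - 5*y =c^2*y + 5*c*y - y^3 - 7*y^2 - 6*y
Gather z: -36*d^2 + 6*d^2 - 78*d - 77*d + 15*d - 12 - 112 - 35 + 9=-30*d^2 - 140*d - 150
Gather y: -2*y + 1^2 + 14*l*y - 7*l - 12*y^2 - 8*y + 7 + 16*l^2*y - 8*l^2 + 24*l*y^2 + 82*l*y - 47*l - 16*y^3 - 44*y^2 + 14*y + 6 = -8*l^2 - 54*l - 16*y^3 + y^2*(24*l - 56) + y*(16*l^2 + 96*l + 4) + 14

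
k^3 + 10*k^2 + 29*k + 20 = (k + 1)*(k + 4)*(k + 5)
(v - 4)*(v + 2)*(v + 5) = v^3 + 3*v^2 - 18*v - 40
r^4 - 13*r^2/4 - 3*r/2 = r*(r - 2)*(r + 1/2)*(r + 3/2)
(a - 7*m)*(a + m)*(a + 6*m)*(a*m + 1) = a^4*m + a^3 - 43*a^2*m^3 - 42*a*m^4 - 43*a*m^2 - 42*m^3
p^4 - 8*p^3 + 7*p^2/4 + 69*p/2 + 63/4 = (p - 7)*(p - 3)*(p + 1/2)*(p + 3/2)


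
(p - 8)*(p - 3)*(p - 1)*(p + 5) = p^4 - 7*p^3 - 25*p^2 + 151*p - 120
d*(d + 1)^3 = d^4 + 3*d^3 + 3*d^2 + d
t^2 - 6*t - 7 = (t - 7)*(t + 1)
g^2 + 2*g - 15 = (g - 3)*(g + 5)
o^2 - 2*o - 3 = (o - 3)*(o + 1)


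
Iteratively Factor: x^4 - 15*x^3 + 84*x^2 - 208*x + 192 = (x - 3)*(x^3 - 12*x^2 + 48*x - 64) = (x - 4)*(x - 3)*(x^2 - 8*x + 16) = (x - 4)^2*(x - 3)*(x - 4)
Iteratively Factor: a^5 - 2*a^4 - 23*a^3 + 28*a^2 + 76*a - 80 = (a - 5)*(a^4 + 3*a^3 - 8*a^2 - 12*a + 16) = (a - 5)*(a + 4)*(a^3 - a^2 - 4*a + 4) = (a - 5)*(a - 2)*(a + 4)*(a^2 + a - 2) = (a - 5)*(a - 2)*(a + 2)*(a + 4)*(a - 1)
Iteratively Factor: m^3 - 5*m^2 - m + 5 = (m - 5)*(m^2 - 1) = (m - 5)*(m - 1)*(m + 1)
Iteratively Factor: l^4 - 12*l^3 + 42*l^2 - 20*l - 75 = (l - 3)*(l^3 - 9*l^2 + 15*l + 25) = (l - 5)*(l - 3)*(l^2 - 4*l - 5) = (l - 5)^2*(l - 3)*(l + 1)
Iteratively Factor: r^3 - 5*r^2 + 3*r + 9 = (r - 3)*(r^2 - 2*r - 3) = (r - 3)^2*(r + 1)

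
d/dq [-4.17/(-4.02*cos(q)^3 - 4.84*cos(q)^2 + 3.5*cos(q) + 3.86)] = (50.2902*cos(q)^2 + 40.3656*cos(q) - 14.595)*sin(q)/(4.02*cos(q)^3 + 4.84*cos(q)^2 - 3.5*cos(q) - 3.86)^2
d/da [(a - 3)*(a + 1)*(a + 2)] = 3*a^2 - 7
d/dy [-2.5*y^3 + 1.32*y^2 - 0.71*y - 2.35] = -7.5*y^2 + 2.64*y - 0.71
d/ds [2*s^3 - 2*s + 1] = 6*s^2 - 2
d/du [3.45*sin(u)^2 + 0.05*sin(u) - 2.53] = (6.9*sin(u) + 0.05)*cos(u)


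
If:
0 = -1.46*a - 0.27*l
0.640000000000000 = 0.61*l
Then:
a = -0.19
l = 1.05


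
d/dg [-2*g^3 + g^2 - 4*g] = -6*g^2 + 2*g - 4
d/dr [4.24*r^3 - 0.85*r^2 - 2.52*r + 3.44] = 12.72*r^2 - 1.7*r - 2.52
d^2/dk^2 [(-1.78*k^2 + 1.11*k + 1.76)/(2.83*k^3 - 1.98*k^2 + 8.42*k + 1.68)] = (-28.511684*k^6 + 53.339274*k^5 + 386.318772*k^4 - 142.859196*k^3 + 194.17488*k^2 - 204.104736*k + 219.81328)/(22.665187*k^9 - 47.572866*k^8 + 235.58901*k^7 - 250.481304*k^6 + 644.457468*k^5 - 161.173512*k^4 + 452.860136*k^3 + 340.5528*k^2 + 71.293824*k + 4.741632)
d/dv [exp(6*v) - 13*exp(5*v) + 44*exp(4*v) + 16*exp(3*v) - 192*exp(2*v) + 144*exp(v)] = (6*exp(5*v) - 65*exp(4*v) + 176*exp(3*v) + 48*exp(2*v) - 384*exp(v) + 144)*exp(v)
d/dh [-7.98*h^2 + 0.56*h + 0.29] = 0.56 - 15.96*h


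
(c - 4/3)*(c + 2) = c^2 + 2*c/3 - 8/3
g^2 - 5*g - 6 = (g - 6)*(g + 1)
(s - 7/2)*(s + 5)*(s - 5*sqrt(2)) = s^3 - 5*sqrt(2)*s^2 + 3*s^2/2 - 35*s/2 - 15*sqrt(2)*s/2 + 175*sqrt(2)/2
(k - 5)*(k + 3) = k^2 - 2*k - 15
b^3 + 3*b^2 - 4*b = b*(b - 1)*(b + 4)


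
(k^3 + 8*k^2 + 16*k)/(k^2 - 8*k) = (k^2 + 8*k + 16)/(k - 8)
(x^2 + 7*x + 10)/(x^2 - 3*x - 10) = (x + 5)/(x - 5)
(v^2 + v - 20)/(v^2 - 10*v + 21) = (v^2 + v - 20)/(v^2 - 10*v + 21)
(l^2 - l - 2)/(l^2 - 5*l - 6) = (l - 2)/(l - 6)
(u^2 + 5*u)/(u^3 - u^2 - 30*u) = 1/(u - 6)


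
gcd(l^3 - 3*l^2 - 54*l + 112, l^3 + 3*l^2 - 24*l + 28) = l^2 + 5*l - 14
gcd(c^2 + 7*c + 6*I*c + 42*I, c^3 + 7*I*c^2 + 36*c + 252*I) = c + 6*I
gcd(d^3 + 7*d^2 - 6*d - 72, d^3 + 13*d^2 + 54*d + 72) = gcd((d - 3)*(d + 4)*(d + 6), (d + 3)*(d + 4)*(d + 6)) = d^2 + 10*d + 24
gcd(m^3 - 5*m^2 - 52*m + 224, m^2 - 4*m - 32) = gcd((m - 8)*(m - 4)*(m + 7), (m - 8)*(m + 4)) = m - 8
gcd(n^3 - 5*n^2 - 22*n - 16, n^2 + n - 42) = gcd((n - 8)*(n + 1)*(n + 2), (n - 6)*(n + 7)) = 1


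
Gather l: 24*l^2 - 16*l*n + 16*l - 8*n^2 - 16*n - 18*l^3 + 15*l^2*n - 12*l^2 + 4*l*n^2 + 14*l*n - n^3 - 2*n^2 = -18*l^3 + l^2*(15*n + 12) + l*(4*n^2 - 2*n + 16) - n^3 - 10*n^2 - 16*n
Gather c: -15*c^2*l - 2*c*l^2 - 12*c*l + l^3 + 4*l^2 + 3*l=-15*c^2*l + c*(-2*l^2 - 12*l) + l^3 + 4*l^2 + 3*l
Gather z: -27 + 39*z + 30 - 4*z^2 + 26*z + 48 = -4*z^2 + 65*z + 51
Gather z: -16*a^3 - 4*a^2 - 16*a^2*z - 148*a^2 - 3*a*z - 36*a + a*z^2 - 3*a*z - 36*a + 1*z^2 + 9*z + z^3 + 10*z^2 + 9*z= -16*a^3 - 152*a^2 - 72*a + z^3 + z^2*(a + 11) + z*(-16*a^2 - 6*a + 18)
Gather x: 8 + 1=9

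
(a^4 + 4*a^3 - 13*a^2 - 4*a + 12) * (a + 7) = a^5 + 11*a^4 + 15*a^3 - 95*a^2 - 16*a + 84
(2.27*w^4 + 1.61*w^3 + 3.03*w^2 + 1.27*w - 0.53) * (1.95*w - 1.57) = 4.4265*w^5 - 0.4244*w^4 + 3.3808*w^3 - 2.2806*w^2 - 3.0274*w + 0.8321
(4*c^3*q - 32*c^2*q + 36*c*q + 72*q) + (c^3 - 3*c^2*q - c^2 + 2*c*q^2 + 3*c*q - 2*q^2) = 4*c^3*q + c^3 - 35*c^2*q - c^2 + 2*c*q^2 + 39*c*q - 2*q^2 + 72*q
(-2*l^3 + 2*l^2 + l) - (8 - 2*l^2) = -2*l^3 + 4*l^2 + l - 8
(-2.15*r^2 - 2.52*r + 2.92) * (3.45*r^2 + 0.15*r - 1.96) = -7.4175*r^4 - 9.0165*r^3 + 13.91*r^2 + 5.3772*r - 5.7232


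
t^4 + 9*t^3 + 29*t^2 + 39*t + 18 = (t + 1)*(t + 2)*(t + 3)^2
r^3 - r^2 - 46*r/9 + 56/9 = (r - 2)*(r - 4/3)*(r + 7/3)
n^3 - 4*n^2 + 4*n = n*(n - 2)^2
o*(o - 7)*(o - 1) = o^3 - 8*o^2 + 7*o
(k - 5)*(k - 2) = k^2 - 7*k + 10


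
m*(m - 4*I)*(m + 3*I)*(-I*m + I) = -I*m^4 - m^3 + I*m^3 + m^2 - 12*I*m^2 + 12*I*m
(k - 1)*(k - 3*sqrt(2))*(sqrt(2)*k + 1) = sqrt(2)*k^3 - 5*k^2 - sqrt(2)*k^2 - 3*sqrt(2)*k + 5*k + 3*sqrt(2)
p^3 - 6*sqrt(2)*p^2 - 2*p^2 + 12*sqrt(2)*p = p*(p - 2)*(p - 6*sqrt(2))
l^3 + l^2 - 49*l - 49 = (l - 7)*(l + 1)*(l + 7)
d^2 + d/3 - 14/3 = (d - 2)*(d + 7/3)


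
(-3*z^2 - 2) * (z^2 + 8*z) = -3*z^4 - 24*z^3 - 2*z^2 - 16*z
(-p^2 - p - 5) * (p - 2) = -p^3 + p^2 - 3*p + 10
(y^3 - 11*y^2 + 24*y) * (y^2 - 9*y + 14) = y^5 - 20*y^4 + 137*y^3 - 370*y^2 + 336*y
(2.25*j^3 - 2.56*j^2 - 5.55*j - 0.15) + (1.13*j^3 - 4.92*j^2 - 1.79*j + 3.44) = 3.38*j^3 - 7.48*j^2 - 7.34*j + 3.29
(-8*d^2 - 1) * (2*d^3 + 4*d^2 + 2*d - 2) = -16*d^5 - 32*d^4 - 18*d^3 + 12*d^2 - 2*d + 2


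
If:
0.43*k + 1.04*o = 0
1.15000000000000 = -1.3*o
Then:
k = 2.14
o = -0.88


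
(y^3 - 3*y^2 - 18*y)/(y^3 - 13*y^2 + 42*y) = (y + 3)/(y - 7)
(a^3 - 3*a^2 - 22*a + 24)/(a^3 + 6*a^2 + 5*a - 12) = (a - 6)/(a + 3)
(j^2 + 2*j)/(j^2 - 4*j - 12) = j/(j - 6)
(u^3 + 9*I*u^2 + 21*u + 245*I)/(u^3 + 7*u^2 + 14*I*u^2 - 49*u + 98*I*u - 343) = (u - 5*I)/(u + 7)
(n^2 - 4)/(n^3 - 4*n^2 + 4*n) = (n + 2)/(n*(n - 2))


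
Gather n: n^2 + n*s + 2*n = n^2 + n*(s + 2)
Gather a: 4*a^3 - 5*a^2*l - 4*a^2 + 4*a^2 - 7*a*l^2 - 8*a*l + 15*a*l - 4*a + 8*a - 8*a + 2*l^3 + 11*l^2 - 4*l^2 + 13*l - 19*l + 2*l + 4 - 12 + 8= 4*a^3 - 5*a^2*l + a*(-7*l^2 + 7*l - 4) + 2*l^3 + 7*l^2 - 4*l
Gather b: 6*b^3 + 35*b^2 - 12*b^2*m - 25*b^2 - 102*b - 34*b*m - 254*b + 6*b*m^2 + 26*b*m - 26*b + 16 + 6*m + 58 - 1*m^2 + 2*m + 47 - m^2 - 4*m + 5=6*b^3 + b^2*(10 - 12*m) + b*(6*m^2 - 8*m - 382) - 2*m^2 + 4*m + 126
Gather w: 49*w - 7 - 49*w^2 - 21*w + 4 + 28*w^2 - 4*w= -21*w^2 + 24*w - 3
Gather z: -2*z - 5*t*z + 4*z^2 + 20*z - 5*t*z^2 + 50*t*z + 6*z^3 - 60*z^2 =6*z^3 + z^2*(-5*t - 56) + z*(45*t + 18)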